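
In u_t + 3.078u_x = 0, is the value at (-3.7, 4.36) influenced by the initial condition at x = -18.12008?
No. Only data at x = -17.12008 affects (-3.7, 4.36). Advection has one-way propagation along characteristics.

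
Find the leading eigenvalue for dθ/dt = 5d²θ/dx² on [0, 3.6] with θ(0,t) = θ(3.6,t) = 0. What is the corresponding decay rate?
Eigenvalues: λₙ = 5n²π²/3.6².
First three modes:
  n=1: λ₁ = 5π²/3.6² ≈ 3.808
  n=2: λ₂ = 20π²/3.6² ≈ 15.231 (4× faster decay)
  n=3: λ₃ = 45π²/3.6² ≈ 34.269 (9× faster decay)
As t → ∞, higher modes decay exponentially faster. The n=1 mode dominates: θ ~ c₁ sin(πx/3.6) e^{-λ₁t}.
Decay rate: λ₁ = 5π²/3.6² ≈ 3.808.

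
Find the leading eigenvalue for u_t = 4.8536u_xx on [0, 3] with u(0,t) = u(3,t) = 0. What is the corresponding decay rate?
Eigenvalues: λₙ = 4.8536n²π²/3².
First three modes:
  n=1: λ₁ = 4.8536π²/3² ≈ 5.323
  n=2: λ₂ = 19.4144π²/3² ≈ 21.29 (4× faster decay)
  n=3: λ₃ = 43.6824π²/3² ≈ 47.903 (9× faster decay)
As t → ∞, higher modes decay exponentially faster. The n=1 mode dominates: u ~ c₁ sin(πx/3) e^{-λ₁t}.
Decay rate: λ₁ = 4.8536π²/3² ≈ 5.323.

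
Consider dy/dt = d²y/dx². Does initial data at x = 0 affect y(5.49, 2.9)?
Yes, for any finite x. The heat equation has infinite propagation speed, so all initial data affects all points at any t > 0.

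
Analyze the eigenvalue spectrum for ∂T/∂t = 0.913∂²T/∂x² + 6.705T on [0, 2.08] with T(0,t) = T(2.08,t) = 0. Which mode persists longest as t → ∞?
Eigenvalues: λₙ = 0.913n²π²/2.08² - 6.705.
First three modes:
  n=1: λ₁ = 0.913π²/2.08² - 6.705 ≈ -4.622
  n=2: λ₂ = 3.652π²/2.08² - 6.705 ≈ 1.626
  n=3: λ₃ = 8.217π²/2.08² - 6.705 ≈ 12.04
Since 0.913π²/2.08² ≈ 2.083 < 6.705, λ₁ < 0.
The n=1 mode grows fastest (−λₙ is largest for n=1) → dominates.
Asymptotic: T ~ c₁ sin(πx/2.08) e^{4.622t} (exponential growth at rate −λ₁ ≈ 4.622).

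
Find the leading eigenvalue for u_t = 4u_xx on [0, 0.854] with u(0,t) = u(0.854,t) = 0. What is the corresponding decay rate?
Eigenvalues: λₙ = 4n²π²/0.854².
First three modes:
  n=1: λ₁ = 4π²/0.854² ≈ 54.131
  n=2: λ₂ = 16π²/0.854² ≈ 216.523 (4× faster decay)
  n=3: λ₃ = 36π²/0.854² ≈ 487.177 (9× faster decay)
As t → ∞, higher modes decay exponentially faster. The n=1 mode dominates: u ~ c₁ sin(πx/0.854) e^{-λ₁t}.
Decay rate: λ₁ = 4π²/0.854² ≈ 54.131.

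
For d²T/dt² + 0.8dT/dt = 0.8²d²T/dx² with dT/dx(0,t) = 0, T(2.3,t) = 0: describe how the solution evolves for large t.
T → 0. Damping (γ=0.8) dissipates energy; oscillations decay exponentially.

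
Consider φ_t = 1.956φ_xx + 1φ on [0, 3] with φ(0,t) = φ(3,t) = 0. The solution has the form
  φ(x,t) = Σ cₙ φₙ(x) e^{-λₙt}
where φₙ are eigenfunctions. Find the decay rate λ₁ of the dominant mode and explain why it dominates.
Eigenvalues: λₙ = 1.956n²π²/3² - 1.
First three modes:
  n=1: λ₁ = 1.956π²/3² - 1 ≈ 1.145
  n=2: λ₂ = 7.824π²/3² - 1 ≈ 7.58
  n=3: λ₃ = 17.604π²/3² - 1 ≈ 18.305
Since 1.956π²/3² ≈ 2.145 > 1, all λₙ > 0.
The n=1 mode decays slowest → dominates as t → ∞.
Asymptotic: φ ~ c₁ sin(πx/3) e^{-λ₁t} with decay rate λ₁ ≈ 1.145.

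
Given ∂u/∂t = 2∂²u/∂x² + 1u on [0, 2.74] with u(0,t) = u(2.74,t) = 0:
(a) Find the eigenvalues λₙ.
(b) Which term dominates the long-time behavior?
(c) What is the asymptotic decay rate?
Eigenvalues: λₙ = 2n²π²/2.74² - 1.
First three modes:
  n=1: λ₁ = 2π²/2.74² - 1 ≈ 1.629
  n=2: λ₂ = 8π²/2.74² - 1 ≈ 9.517
  n=3: λ₃ = 18π²/2.74² - 1 ≈ 22.663
Since 2π²/2.74² ≈ 2.629 > 1, all λₙ > 0.
The n=1 mode decays slowest → dominates as t → ∞.
Asymptotic: u ~ c₁ sin(πx/2.74) e^{-λ₁t} with decay rate λ₁ ≈ 1.629.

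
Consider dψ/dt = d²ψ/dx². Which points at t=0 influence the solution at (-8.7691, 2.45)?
The entire real line. The heat equation has infinite propagation speed: any initial disturbance instantly affects all points (though exponentially small far away).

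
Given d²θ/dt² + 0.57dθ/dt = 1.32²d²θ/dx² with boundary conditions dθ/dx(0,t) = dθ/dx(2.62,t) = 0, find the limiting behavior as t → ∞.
θ → constant (steady state). Damping (γ=0.57) dissipates the nonconstant modes; with Neumann BCs the spatial average obeys M''+γM'=0 and tends to a finite limit.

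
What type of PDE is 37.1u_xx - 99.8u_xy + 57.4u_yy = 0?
With A = 37.1, B = -99.8, C = 57.4, the discriminant is 1441.88. This is a hyperbolic PDE.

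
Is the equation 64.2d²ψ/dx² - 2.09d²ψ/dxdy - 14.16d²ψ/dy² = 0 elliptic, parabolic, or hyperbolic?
Computing B² - 4AC with A = 64.2, B = -2.09, C = -14.16: discriminant = 3640.6561 (positive). Answer: hyperbolic.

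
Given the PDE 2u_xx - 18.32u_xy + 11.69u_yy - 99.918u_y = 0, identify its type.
The second-order coefficients are A = 2, B = -18.32, C = 11.69. Since B² - 4AC = 242.1024 > 0, this is a hyperbolic PDE.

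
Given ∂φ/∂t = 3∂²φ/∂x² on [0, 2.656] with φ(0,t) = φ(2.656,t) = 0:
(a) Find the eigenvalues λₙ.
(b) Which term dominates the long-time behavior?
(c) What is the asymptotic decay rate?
Eigenvalues: λₙ = 3n²π²/2.656².
First three modes:
  n=1: λ₁ = 3π²/2.656² ≈ 4.197
  n=2: λ₂ = 12π²/2.656² ≈ 16.789 (4× faster decay)
  n=3: λ₃ = 27π²/2.656² ≈ 37.775 (9× faster decay)
As t → ∞, higher modes decay exponentially faster. The n=1 mode dominates: φ ~ c₁ sin(πx/2.656) e^{-λ₁t}.
Decay rate: λ₁ = 3π²/2.656² ≈ 4.197.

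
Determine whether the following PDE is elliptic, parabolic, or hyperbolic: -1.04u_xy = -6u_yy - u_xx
Rewriting in standard form: u_xx - 1.04u_xy + 6u_yy = 0. Coefficients: A = 1, B = -1.04, C = 6. B² - 4AC = -22.9184, which is negative, so the equation is elliptic.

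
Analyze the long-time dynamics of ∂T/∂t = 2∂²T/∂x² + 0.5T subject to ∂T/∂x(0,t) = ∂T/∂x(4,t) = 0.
Long-time behavior: T grows unboundedly. With Neumann BCs the constant mode has diffusion eigenvalue 0, so any r > 0 makes it grow like e^(0.5t); solution grows exponentially.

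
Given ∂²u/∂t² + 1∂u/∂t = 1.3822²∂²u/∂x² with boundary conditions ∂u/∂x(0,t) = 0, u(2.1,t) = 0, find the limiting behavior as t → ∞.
u → 0. Damping (γ=1) dissipates energy; oscillations decay exponentially.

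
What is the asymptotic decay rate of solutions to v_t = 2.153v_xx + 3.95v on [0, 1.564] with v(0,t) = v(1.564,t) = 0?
Eigenvalues: λₙ = 2.153n²π²/1.564² - 3.95.
First three modes:
  n=1: λ₁ = 2.153π²/1.564² - 3.95 ≈ 4.737
  n=2: λ₂ = 8.612π²/1.564² - 3.95 ≈ 30.798
  n=3: λ₃ = 19.377π²/1.564² - 3.95 ≈ 74.233
Since 2.153π²/1.564² ≈ 8.687 > 3.95, all λₙ > 0.
The n=1 mode decays slowest → dominates as t → ∞.
Asymptotic: v ~ c₁ sin(πx/1.564) e^{-λ₁t} with decay rate λ₁ ≈ 4.737.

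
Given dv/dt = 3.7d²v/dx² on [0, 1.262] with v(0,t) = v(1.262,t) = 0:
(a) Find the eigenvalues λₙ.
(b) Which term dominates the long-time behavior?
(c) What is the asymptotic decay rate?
Eigenvalues: λₙ = 3.7n²π²/1.262².
First three modes:
  n=1: λ₁ = 3.7π²/1.262² ≈ 22.929
  n=2: λ₂ = 14.8π²/1.262² ≈ 91.716 (4× faster decay)
  n=3: λ₃ = 33.3π²/1.262² ≈ 206.36 (9× faster decay)
As t → ∞, higher modes decay exponentially faster. The n=1 mode dominates: v ~ c₁ sin(πx/1.262) e^{-λ₁t}.
Decay rate: λ₁ = 3.7π²/1.262² ≈ 22.929.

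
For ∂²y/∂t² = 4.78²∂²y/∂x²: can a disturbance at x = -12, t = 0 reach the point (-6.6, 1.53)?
Yes. The domain of dependence is [-13.9134, 0.7134], and -12 ∈ [-13.9134, 0.7134].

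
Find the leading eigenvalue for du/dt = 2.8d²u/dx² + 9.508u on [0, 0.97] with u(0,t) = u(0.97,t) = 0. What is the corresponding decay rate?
Eigenvalues: λₙ = 2.8n²π²/0.97² - 9.508.
First three modes:
  n=1: λ₁ = 2.8π²/0.97² - 9.508 ≈ 19.863
  n=2: λ₂ = 11.2π²/0.97² - 9.508 ≈ 107.975
  n=3: λ₃ = 25.2π²/0.97² - 9.508 ≈ 254.828
Since 2.8π²/0.97² ≈ 29.371 > 9.508, all λₙ > 0.
The n=1 mode decays slowest → dominates as t → ∞.
Asymptotic: u ~ c₁ sin(πx/0.97) e^{-λ₁t} with decay rate λ₁ ≈ 19.863.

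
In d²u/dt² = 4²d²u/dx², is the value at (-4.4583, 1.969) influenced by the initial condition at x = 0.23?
Yes. The domain of dependence is [-12.3343, 3.4177], and 0.23 ∈ [-12.3343, 3.4177].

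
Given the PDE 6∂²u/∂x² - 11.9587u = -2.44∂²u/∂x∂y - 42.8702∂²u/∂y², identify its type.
Rewriting in standard form: 6∂²u/∂x² + 2.44∂²u/∂x∂y + 42.8702∂²u/∂y² - 11.9587u = 0. The second-order coefficients are A = 6, B = 2.44, C = 42.8702. Since B² - 4AC = -1022.9312 < 0, this is an elliptic PDE.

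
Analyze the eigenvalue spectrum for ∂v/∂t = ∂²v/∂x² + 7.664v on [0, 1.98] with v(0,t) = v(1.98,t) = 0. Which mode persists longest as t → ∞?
Eigenvalues: λₙ = n²π²/1.98² - 7.664.
First three modes:
  n=1: λ₁ = π²/1.98² - 7.664 ≈ -5.147
  n=2: λ₂ = 4π²/1.98² - 7.664 ≈ 2.406
  n=3: λ₃ = 9π²/1.98² - 7.664 ≈ 14.993
Since π²/1.98² ≈ 2.517 < 7.664, λ₁ < 0.
The n=1 mode grows fastest (−λₙ is largest for n=1) → dominates.
Asymptotic: v ~ c₁ sin(πx/1.98) e^{5.147t} (exponential growth at rate −λ₁ ≈ 5.147).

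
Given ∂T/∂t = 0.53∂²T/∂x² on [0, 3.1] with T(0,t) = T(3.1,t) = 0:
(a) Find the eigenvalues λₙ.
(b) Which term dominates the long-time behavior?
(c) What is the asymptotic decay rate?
Eigenvalues: λₙ = 0.53n²π²/3.1².
First three modes:
  n=1: λ₁ = 0.53π²/3.1² ≈ 0.544
  n=2: λ₂ = 2.12π²/3.1² ≈ 2.177 (4× faster decay)
  n=3: λ₃ = 4.77π²/3.1² ≈ 4.899 (9× faster decay)
As t → ∞, higher modes decay exponentially faster. The n=1 mode dominates: T ~ c₁ sin(πx/3.1) e^{-λ₁t}.
Decay rate: λ₁ = 0.53π²/3.1² ≈ 0.544.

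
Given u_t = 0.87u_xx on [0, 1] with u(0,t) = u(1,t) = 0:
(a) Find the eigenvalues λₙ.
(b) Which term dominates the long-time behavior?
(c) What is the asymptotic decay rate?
Eigenvalues: λₙ = 0.87n²π².
First three modes:
  n=1: λ₁ = 0.87π² ≈ 8.587
  n=2: λ₂ = 3.48π² ≈ 34.346 (4× faster decay)
  n=3: λ₃ = 7.83π² ≈ 77.279 (9× faster decay)
As t → ∞, higher modes decay exponentially faster. The n=1 mode dominates: u ~ c₁ sin(πx) e^{-λ₁t}.
Decay rate: λ₁ = 0.87π² ≈ 8.587.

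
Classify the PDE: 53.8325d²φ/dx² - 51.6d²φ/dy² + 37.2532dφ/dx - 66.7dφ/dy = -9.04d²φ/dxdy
Rewriting in standard form: 53.8325d²φ/dx² + 9.04d²φ/dxdy - 51.6d²φ/dy² + 37.2532dφ/dx - 66.7dφ/dy = 0. A = 53.8325, B = 9.04, C = -51.6. Discriminant B² - 4AC = 11192.7496. Since 11192.7496 > 0, hyperbolic.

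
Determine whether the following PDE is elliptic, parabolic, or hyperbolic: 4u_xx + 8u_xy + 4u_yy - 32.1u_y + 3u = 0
Coefficients: A = 4, B = 8, C = 4. B² - 4AC = 0, which is zero, so the equation is parabolic.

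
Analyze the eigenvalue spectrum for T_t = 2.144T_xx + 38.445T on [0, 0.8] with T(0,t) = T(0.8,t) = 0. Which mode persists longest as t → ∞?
Eigenvalues: λₙ = 2.144n²π²/0.8² - 38.445.
First three modes:
  n=1: λ₁ = 2.144π²/0.8² - 38.445 ≈ -5.382
  n=2: λ₂ = 8.576π²/0.8² - 38.445 ≈ 93.808
  n=3: λ₃ = 19.296π²/0.8² - 38.445 ≈ 259.124
Since 2.144π²/0.8² ≈ 33.063 < 38.445, λ₁ < 0.
The n=1 mode grows fastest (−λₙ is largest for n=1) → dominates.
Asymptotic: T ~ c₁ sin(πx/0.8) e^{5.382t} (exponential growth at rate −λ₁ ≈ 5.382).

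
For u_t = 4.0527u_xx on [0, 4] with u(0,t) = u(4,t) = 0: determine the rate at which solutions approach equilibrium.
Eigenvalues: λₙ = 4.0527n²π²/4².
First three modes:
  n=1: λ₁ = 4.0527π²/4² ≈ 2.5
  n=2: λ₂ = 16.2108π²/4² ≈ 10 (4× faster decay)
  n=3: λ₃ = 36.4743π²/4² ≈ 22.499 (9× faster decay)
As t → ∞, higher modes decay exponentially faster. The n=1 mode dominates: u ~ c₁ sin(πx/4) e^{-λ₁t}.
Decay rate: λ₁ = 4.0527π²/4² ≈ 2.5.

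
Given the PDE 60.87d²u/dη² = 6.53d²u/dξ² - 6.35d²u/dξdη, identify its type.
Rewriting in standard form: -6.53d²u/dξ² + 6.35d²u/dξdη + 60.87d²u/dη² = 0. The second-order coefficients are A = -6.53, B = 6.35, C = 60.87. Since B² - 4AC = 1630.2469 > 0, this is a hyperbolic PDE.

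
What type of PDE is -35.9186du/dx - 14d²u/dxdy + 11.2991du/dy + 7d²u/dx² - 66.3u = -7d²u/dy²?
Rewriting in standard form: 7d²u/dx² - 14d²u/dxdy + 7d²u/dy² - 35.9186du/dx + 11.2991du/dy - 66.3u = 0. With A = 7, B = -14, C = 7, the discriminant is 0. This is a parabolic PDE.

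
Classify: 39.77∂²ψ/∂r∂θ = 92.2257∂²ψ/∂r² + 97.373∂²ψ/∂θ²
Rewriting in standard form: -92.2257∂²ψ/∂r² + 39.77∂²ψ/∂r∂θ - 97.373∂²ψ/∂θ² = 0. Elliptic (discriminant = -34339.5194444).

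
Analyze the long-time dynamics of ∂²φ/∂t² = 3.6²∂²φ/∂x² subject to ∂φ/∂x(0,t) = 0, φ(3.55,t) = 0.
Long-time behavior: φ oscillates (no decay). Energy is conserved; the solution oscillates indefinitely as standing waves.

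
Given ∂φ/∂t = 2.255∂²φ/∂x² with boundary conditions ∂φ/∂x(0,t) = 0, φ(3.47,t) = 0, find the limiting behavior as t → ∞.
φ → 0. Heat escapes through the Dirichlet boundary.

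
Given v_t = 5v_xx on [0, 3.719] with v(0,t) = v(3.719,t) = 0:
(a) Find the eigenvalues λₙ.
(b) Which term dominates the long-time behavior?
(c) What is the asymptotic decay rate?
Eigenvalues: λₙ = 5n²π²/3.719².
First three modes:
  n=1: λ₁ = 5π²/3.719² ≈ 3.568
  n=2: λ₂ = 20π²/3.719² ≈ 14.272 (4× faster decay)
  n=3: λ₃ = 45π²/3.719² ≈ 32.111 (9× faster decay)
As t → ∞, higher modes decay exponentially faster. The n=1 mode dominates: v ~ c₁ sin(πx/3.719) e^{-λ₁t}.
Decay rate: λ₁ = 5π²/3.719² ≈ 3.568.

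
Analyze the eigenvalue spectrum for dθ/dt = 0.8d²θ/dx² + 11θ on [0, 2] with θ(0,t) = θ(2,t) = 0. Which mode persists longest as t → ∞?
Eigenvalues: λₙ = 0.8n²π²/2² - 11.
First three modes:
  n=1: λ₁ = 0.8π²/2² - 11 ≈ -9.026
  n=2: λ₂ = 3.2π²/2² - 11 ≈ -3.104
  n=3: λ₃ = 7.2π²/2² - 11 ≈ 6.765
Since 0.8π²/2² ≈ 1.974 < 11, λ₁ < 0.
The n=1 mode grows fastest (−λₙ is largest for n=1) → dominates.
Asymptotic: θ ~ c₁ sin(πx/2) e^{9.026t} (exponential growth at rate −λ₁ ≈ 9.026).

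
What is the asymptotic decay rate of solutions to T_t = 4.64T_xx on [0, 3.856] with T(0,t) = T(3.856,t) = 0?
Eigenvalues: λₙ = 4.64n²π²/3.856².
First three modes:
  n=1: λ₁ = 4.64π²/3.856² ≈ 3.08
  n=2: λ₂ = 18.56π²/3.856² ≈ 12.32 (4× faster decay)
  n=3: λ₃ = 41.76π²/3.856² ≈ 27.72 (9× faster decay)
As t → ∞, higher modes decay exponentially faster. The n=1 mode dominates: T ~ c₁ sin(πx/3.856) e^{-λ₁t}.
Decay rate: λ₁ = 4.64π²/3.856² ≈ 3.08.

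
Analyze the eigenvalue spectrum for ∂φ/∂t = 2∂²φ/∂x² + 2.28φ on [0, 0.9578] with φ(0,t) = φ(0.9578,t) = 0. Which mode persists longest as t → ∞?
Eigenvalues: λₙ = 2n²π²/0.9578² - 2.28.
First three modes:
  n=1: λ₁ = 2π²/0.9578² - 2.28 ≈ 19.237
  n=2: λ₂ = 8π²/0.9578² - 2.28 ≈ 83.788
  n=3: λ₃ = 18π²/0.9578² - 2.28 ≈ 191.372
Since 2π²/0.9578² ≈ 21.517 > 2.28, all λₙ > 0.
The n=1 mode decays slowest → dominates as t → ∞.
Asymptotic: φ ~ c₁ sin(πx/0.9578) e^{-λ₁t} with decay rate λ₁ ≈ 19.237.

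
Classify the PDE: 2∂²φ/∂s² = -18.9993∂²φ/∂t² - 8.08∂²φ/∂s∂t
Rewriting in standard form: 2∂²φ/∂s² + 8.08∂²φ/∂s∂t + 18.9993∂²φ/∂t² = 0. A = 2, B = 8.08, C = 18.9993. Discriminant B² - 4AC = -86.708. Since -86.708 < 0, elliptic.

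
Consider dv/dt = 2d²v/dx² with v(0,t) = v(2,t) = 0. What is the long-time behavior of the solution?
As t → ∞, v → 0. Heat diffuses out through both boundaries.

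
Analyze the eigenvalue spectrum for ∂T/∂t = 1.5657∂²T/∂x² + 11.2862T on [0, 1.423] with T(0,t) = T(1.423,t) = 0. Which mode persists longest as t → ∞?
Eigenvalues: λₙ = 1.5657n²π²/1.423² - 11.2862.
First three modes:
  n=1: λ₁ = 1.5657π²/1.423² - 11.2862 ≈ -3.655
  n=2: λ₂ = 6.2628π²/1.423² - 11.2862 ≈ 19.239
  n=3: λ₃ = 14.0913π²/1.423² - 11.2862 ≈ 57.395
Since 1.5657π²/1.423² ≈ 7.631 < 11.2862, λ₁ < 0.
The n=1 mode grows fastest (−λₙ is largest for n=1) → dominates.
Asymptotic: T ~ c₁ sin(πx/1.423) e^{3.655t} (exponential growth at rate −λ₁ ≈ 3.655).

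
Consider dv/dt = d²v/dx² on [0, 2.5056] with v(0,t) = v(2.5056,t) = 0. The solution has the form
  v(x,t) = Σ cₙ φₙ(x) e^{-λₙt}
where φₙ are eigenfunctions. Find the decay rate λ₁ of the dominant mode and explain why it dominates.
Eigenvalues: λₙ = n²π²/2.5056².
First three modes:
  n=1: λ₁ = π²/2.5056² ≈ 1.572
  n=2: λ₂ = 4π²/2.5056² ≈ 6.288 (4× faster decay)
  n=3: λ₃ = 9π²/2.5056² ≈ 14.149 (9× faster decay)
As t → ∞, higher modes decay exponentially faster. The n=1 mode dominates: v ~ c₁ sin(πx/2.5056) e^{-λ₁t}.
Decay rate: λ₁ = π²/2.5056² ≈ 1.572.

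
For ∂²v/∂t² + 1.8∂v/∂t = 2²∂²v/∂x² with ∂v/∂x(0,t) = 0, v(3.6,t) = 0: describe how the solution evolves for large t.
v → 0. Damping (γ=1.8) dissipates energy; oscillations decay exponentially.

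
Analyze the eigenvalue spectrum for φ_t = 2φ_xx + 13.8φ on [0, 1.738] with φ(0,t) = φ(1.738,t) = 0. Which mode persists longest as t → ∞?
Eigenvalues: λₙ = 2n²π²/1.738² - 13.8.
First three modes:
  n=1: λ₁ = 2π²/1.738² - 13.8 ≈ -7.265
  n=2: λ₂ = 8π²/1.738² - 13.8 ≈ 12.339
  n=3: λ₃ = 18π²/1.738² - 13.8 ≈ 45.013
Since 2π²/1.738² ≈ 6.535 < 13.8, λ₁ < 0.
The n=1 mode grows fastest (−λₙ is largest for n=1) → dominates.
Asymptotic: φ ~ c₁ sin(πx/1.738) e^{7.265t} (exponential growth at rate −λ₁ ≈ 7.265).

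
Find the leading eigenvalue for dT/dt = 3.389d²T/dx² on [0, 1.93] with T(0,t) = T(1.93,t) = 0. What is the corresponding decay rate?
Eigenvalues: λₙ = 3.389n²π²/1.93².
First three modes:
  n=1: λ₁ = 3.389π²/1.93² ≈ 8.98
  n=2: λ₂ = 13.556π²/1.93² ≈ 35.918 (4× faster decay)
  n=3: λ₃ = 30.501π²/1.93² ≈ 80.816 (9× faster decay)
As t → ∞, higher modes decay exponentially faster. The n=1 mode dominates: T ~ c₁ sin(πx/1.93) e^{-λ₁t}.
Decay rate: λ₁ = 3.389π²/1.93² ≈ 8.98.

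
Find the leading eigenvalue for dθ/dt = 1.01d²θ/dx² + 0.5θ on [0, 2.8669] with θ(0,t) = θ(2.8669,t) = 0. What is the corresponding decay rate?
Eigenvalues: λₙ = 1.01n²π²/2.8669² - 0.5.
First three modes:
  n=1: λ₁ = 1.01π²/2.8669² - 0.5 ≈ 0.713
  n=2: λ₂ = 4.04π²/2.8669² - 0.5 ≈ 4.351
  n=3: λ₃ = 9.09π²/2.8669² - 0.5 ≈ 10.415
Since 1.01π²/2.8669² ≈ 1.213 > 0.5, all λₙ > 0.
The n=1 mode decays slowest → dominates as t → ∞.
Asymptotic: θ ~ c₁ sin(πx/2.8669) e^{-λ₁t} with decay rate λ₁ ≈ 0.713.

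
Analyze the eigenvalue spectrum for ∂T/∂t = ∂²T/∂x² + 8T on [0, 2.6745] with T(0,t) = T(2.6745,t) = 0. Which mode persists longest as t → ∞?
Eigenvalues: λₙ = n²π²/2.6745² - 8.
First three modes:
  n=1: λ₁ = π²/2.6745² - 8 ≈ -6.62
  n=2: λ₂ = 4π²/2.6745² - 8 ≈ -2.481
  n=3: λ₃ = 9π²/2.6745² - 8 ≈ 4.418
Since π²/2.6745² ≈ 1.38 < 8, λ₁ < 0.
The n=1 mode grows fastest (−λₙ is largest for n=1) → dominates.
Asymptotic: T ~ c₁ sin(πx/2.6745) e^{6.62t} (exponential growth at rate −λ₁ ≈ 6.62).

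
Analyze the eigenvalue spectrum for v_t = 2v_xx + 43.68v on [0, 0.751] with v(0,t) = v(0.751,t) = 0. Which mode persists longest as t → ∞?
Eigenvalues: λₙ = 2n²π²/0.751² - 43.68.
First three modes:
  n=1: λ₁ = 2π²/0.751² - 43.68 ≈ -8.681
  n=2: λ₂ = 8π²/0.751² - 43.68 ≈ 96.314
  n=3: λ₃ = 18π²/0.751² - 43.68 ≈ 271.307
Since 2π²/0.751² ≈ 34.999 < 43.68, λ₁ < 0.
The n=1 mode grows fastest (−λₙ is largest for n=1) → dominates.
Asymptotic: v ~ c₁ sin(πx/0.751) e^{8.681t} (exponential growth at rate −λ₁ ≈ 8.681).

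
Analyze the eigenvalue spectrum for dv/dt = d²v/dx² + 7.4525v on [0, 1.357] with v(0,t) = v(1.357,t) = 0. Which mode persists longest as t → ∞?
Eigenvalues: λₙ = n²π²/1.357² - 7.4525.
First three modes:
  n=1: λ₁ = π²/1.357² - 7.4525 ≈ -2.093
  n=2: λ₂ = 4π²/1.357² - 7.4525 ≈ 13.986
  n=3: λ₃ = 9π²/1.357² - 7.4525 ≈ 40.785
Since π²/1.357² ≈ 5.36 < 7.4525, λ₁ < 0.
The n=1 mode grows fastest (−λₙ is largest for n=1) → dominates.
Asymptotic: v ~ c₁ sin(πx/1.357) e^{2.093t} (exponential growth at rate −λ₁ ≈ 2.093).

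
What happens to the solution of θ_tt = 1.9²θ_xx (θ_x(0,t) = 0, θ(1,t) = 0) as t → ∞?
θ oscillates (no decay). Energy is conserved; the solution oscillates indefinitely as standing waves.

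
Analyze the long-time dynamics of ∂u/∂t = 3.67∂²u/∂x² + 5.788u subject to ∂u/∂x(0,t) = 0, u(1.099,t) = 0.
Long-time behavior: u → 0. Diffusion dominates reaction (r=5.788 < κπ²/(4L²)≈7.5); solution decays.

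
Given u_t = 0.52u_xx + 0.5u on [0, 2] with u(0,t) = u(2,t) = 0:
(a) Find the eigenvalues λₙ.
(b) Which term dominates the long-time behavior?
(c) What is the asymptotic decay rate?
Eigenvalues: λₙ = 0.52n²π²/2² - 0.5.
First three modes:
  n=1: λ₁ = 0.52π²/2² - 0.5 ≈ 0.783
  n=2: λ₂ = 2.08π²/2² - 0.5 ≈ 4.632
  n=3: λ₃ = 4.68π²/2² - 0.5 ≈ 11.047
Since 0.52π²/2² ≈ 1.283 > 0.5, all λₙ > 0.
The n=1 mode decays slowest → dominates as t → ∞.
Asymptotic: u ~ c₁ sin(πx/2) e^{-λ₁t} with decay rate λ₁ ≈ 0.783.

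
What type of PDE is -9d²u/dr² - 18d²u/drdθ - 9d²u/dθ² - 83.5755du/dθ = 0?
With A = -9, B = -18, C = -9, the discriminant is 0. This is a parabolic PDE.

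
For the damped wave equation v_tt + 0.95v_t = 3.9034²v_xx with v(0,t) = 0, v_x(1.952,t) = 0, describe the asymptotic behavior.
v → 0. Damping (γ=0.95) dissipates energy; oscillations decay exponentially.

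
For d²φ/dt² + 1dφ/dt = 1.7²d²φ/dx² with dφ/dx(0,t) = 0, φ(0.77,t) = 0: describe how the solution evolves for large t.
φ → 0. Damping (γ=1) dissipates energy; oscillations decay exponentially.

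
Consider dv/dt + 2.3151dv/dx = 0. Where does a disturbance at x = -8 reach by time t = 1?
At x = -5.6849. The characteristic carries data from (-8, 0) to (-5.6849, 1).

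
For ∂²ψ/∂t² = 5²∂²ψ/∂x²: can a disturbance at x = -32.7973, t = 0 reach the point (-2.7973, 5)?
No. The domain of dependence is [-27.7973, 22.2027], and -32.7973 is outside this interval.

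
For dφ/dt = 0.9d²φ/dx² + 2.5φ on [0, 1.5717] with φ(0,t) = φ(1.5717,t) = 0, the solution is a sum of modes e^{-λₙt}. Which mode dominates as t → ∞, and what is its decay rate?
Eigenvalues: λₙ = 0.9n²π²/1.5717² - 2.5.
First three modes:
  n=1: λ₁ = 0.9π²/1.5717² - 2.5 ≈ 1.096
  n=2: λ₂ = 3.6π²/1.5717² - 2.5 ≈ 11.883
  n=3: λ₃ = 8.1π²/1.5717² - 2.5 ≈ 29.863
Since 0.9π²/1.5717² ≈ 3.596 > 2.5, all λₙ > 0.
The n=1 mode decays slowest → dominates as t → ∞.
Asymptotic: φ ~ c₁ sin(πx/1.5717) e^{-λ₁t} with decay rate λ₁ ≈ 1.096.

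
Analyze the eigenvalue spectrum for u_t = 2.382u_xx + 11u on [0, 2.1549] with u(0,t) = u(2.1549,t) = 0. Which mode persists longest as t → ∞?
Eigenvalues: λₙ = 2.382n²π²/2.1549² - 11.
First three modes:
  n=1: λ₁ = 2.382π²/2.1549² - 11 ≈ -5.937
  n=2: λ₂ = 9.528π²/2.1549² - 11 ≈ 9.251
  n=3: λ₃ = 21.438π²/2.1549² - 11 ≈ 34.565
Since 2.382π²/2.1549² ≈ 5.063 < 11, λ₁ < 0.
The n=1 mode grows fastest (−λₙ is largest for n=1) → dominates.
Asymptotic: u ~ c₁ sin(πx/2.1549) e^{5.937t} (exponential growth at rate −λ₁ ≈ 5.937).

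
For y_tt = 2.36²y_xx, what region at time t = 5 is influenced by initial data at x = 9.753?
Domain of influence: [-2.047, 21.553]. Data at x = 9.753 spreads outward at speed 2.36.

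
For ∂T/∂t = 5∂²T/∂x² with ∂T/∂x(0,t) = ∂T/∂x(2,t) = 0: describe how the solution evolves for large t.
T → constant (steady state). Heat is conserved (no flux at boundaries); solution approaches the spatial average.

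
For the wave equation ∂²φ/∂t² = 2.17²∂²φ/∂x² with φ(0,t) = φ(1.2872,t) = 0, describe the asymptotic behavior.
φ oscillates (no decay). Energy is conserved; the solution oscillates indefinitely as standing waves.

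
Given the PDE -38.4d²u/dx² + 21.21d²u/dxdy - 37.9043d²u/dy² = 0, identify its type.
The second-order coefficients are A = -38.4, B = 21.21, C = -37.9043. Since B² - 4AC = -5372.23638 < 0, this is an elliptic PDE.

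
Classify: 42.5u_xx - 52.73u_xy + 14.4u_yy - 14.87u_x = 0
Hyperbolic (discriminant = 332.4529).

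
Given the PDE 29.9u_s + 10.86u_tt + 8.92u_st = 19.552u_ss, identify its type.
Rewriting in standard form: -19.552u_ss + 8.92u_st + 10.86u_tt + 29.9u_s = 0. The second-order coefficients are A = -19.552, B = 8.92, C = 10.86. Since B² - 4AC = 928.90528 > 0, this is a hyperbolic PDE.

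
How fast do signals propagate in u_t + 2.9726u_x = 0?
Speed = 2.9726. Information travels along x - 2.9726t = const (rightward).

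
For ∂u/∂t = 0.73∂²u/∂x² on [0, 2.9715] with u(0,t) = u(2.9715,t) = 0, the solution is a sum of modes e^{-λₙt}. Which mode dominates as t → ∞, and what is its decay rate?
Eigenvalues: λₙ = 0.73n²π²/2.9715².
First three modes:
  n=1: λ₁ = 0.73π²/2.9715² ≈ 0.816
  n=2: λ₂ = 2.92π²/2.9715² ≈ 3.264 (4× faster decay)
  n=3: λ₃ = 6.57π²/2.9715² ≈ 7.344 (9× faster decay)
As t → ∞, higher modes decay exponentially faster. The n=1 mode dominates: u ~ c₁ sin(πx/2.9715) e^{-λ₁t}.
Decay rate: λ₁ = 0.73π²/2.9715² ≈ 0.816.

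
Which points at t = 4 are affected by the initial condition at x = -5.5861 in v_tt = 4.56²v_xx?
Domain of influence: [-23.8261, 12.6539]. Data at x = -5.5861 spreads outward at speed 4.56.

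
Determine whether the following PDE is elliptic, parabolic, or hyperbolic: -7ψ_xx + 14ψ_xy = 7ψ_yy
Rewriting in standard form: -7ψ_xx + 14ψ_xy - 7ψ_yy = 0. Coefficients: A = -7, B = 14, C = -7. B² - 4AC = 0, which is zero, so the equation is parabolic.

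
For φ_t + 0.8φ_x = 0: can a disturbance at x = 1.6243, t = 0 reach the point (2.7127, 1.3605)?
Yes. The characteristic through (2.7127, 1.3605) passes through x = 1.6243.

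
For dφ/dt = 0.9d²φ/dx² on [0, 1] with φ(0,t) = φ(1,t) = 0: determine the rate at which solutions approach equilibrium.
Eigenvalues: λₙ = 0.9n²π².
First three modes:
  n=1: λ₁ = 0.9π² ≈ 8.883
  n=2: λ₂ = 3.6π² ≈ 35.531 (4× faster decay)
  n=3: λ₃ = 8.1π² ≈ 79.944 (9× faster decay)
As t → ∞, higher modes decay exponentially faster. The n=1 mode dominates: φ ~ c₁ sin(πx) e^{-λ₁t}.
Decay rate: λ₁ = 0.9π² ≈ 8.883.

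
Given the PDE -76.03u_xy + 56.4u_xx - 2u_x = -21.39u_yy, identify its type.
Rewriting in standard form: 56.4u_xx - 76.03u_xy + 21.39u_yy - 2u_x = 0. The second-order coefficients are A = 56.4, B = -76.03, C = 21.39. Since B² - 4AC = 954.9769 > 0, this is a hyperbolic PDE.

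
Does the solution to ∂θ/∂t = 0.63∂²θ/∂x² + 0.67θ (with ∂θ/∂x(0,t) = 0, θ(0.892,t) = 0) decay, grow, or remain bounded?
θ → 0. Diffusion dominates reaction (r=0.67 < κπ²/(4L²)≈1.95); solution decays.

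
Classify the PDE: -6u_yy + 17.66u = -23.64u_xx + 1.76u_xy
Rewriting in standard form: 23.64u_xx - 1.76u_xy - 6u_yy + 17.66u = 0. A = 23.64, B = -1.76, C = -6. Discriminant B² - 4AC = 570.4576. Since 570.4576 > 0, hyperbolic.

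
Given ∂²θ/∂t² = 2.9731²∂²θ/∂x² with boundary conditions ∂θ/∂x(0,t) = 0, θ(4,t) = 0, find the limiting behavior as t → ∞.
θ oscillates (no decay). Energy is conserved; the solution oscillates indefinitely as standing waves.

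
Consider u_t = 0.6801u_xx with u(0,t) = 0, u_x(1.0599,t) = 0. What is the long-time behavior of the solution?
As t → ∞, u → 0. Heat escapes through the Dirichlet boundary.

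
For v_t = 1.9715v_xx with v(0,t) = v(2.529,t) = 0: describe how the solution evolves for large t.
v → 0. Heat diffuses out through both boundaries.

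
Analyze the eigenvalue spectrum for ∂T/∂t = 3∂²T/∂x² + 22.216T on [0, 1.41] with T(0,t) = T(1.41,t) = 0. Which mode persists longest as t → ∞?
Eigenvalues: λₙ = 3n²π²/1.41² - 22.216.
First three modes:
  n=1: λ₁ = 3π²/1.41² - 22.216 ≈ -7.323
  n=2: λ₂ = 12π²/1.41² - 22.216 ≈ 37.356
  n=3: λ₃ = 27π²/1.41² - 22.216 ≈ 111.821
Since 3π²/1.41² ≈ 14.893 < 22.216, λ₁ < 0.
The n=1 mode grows fastest (−λₙ is largest for n=1) → dominates.
Asymptotic: T ~ c₁ sin(πx/1.41) e^{7.323t} (exponential growth at rate −λ₁ ≈ 7.323).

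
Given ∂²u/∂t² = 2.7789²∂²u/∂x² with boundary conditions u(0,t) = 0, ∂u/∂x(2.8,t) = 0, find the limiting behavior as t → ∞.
u oscillates (no decay). Energy is conserved; the solution oscillates indefinitely as standing waves.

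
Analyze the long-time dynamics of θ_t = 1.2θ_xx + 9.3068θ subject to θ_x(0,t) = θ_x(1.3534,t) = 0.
Long-time behavior: θ grows unboundedly. With Neumann BCs the constant mode has diffusion eigenvalue 0, so any r > 0 makes it grow like e^(9.3068t); solution grows exponentially.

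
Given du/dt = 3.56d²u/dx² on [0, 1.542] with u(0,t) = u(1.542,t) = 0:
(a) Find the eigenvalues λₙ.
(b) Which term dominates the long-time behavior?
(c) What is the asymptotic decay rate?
Eigenvalues: λₙ = 3.56n²π²/1.542².
First three modes:
  n=1: λ₁ = 3.56π²/1.542² ≈ 14.777
  n=2: λ₂ = 14.24π²/1.542² ≈ 59.107 (4× faster decay)
  n=3: λ₃ = 32.04π²/1.542² ≈ 132.991 (9× faster decay)
As t → ∞, higher modes decay exponentially faster. The n=1 mode dominates: u ~ c₁ sin(πx/1.542) e^{-λ₁t}.
Decay rate: λ₁ = 3.56π²/1.542² ≈ 14.777.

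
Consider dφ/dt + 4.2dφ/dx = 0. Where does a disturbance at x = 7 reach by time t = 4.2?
At x = 24.64. The characteristic carries data from (7, 0) to (24.64, 4.2).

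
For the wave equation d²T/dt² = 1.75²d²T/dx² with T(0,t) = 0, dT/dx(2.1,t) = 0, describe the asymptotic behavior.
T oscillates (no decay). Energy is conserved; the solution oscillates indefinitely as standing waves.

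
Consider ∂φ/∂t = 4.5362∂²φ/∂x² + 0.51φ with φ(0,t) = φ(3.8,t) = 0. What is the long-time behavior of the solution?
As t → ∞, φ → 0. Diffusion dominates reaction (r=0.51 < κπ²/L²≈3.1); solution decays.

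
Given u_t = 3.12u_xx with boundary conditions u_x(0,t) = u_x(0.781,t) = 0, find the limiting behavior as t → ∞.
u → constant (steady state). Heat is conserved (no flux at boundaries); solution approaches the spatial average.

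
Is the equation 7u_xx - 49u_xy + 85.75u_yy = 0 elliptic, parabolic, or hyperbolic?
Computing B² - 4AC with A = 7, B = -49, C = 85.75: discriminant = 0 (zero). Answer: parabolic.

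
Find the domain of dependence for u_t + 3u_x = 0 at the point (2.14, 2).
A single point: x = -3.86. The characteristic through (2.14, 2) is x - 3t = const, so x = 2.14 - 3·2 = -3.86.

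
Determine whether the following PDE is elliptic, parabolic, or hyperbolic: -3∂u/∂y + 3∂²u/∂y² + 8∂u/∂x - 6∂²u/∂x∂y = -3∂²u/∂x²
Rewriting in standard form: 3∂²u/∂x² - 6∂²u/∂x∂y + 3∂²u/∂y² + 8∂u/∂x - 3∂u/∂y = 0. Coefficients: A = 3, B = -6, C = 3. B² - 4AC = 0, which is zero, so the equation is parabolic.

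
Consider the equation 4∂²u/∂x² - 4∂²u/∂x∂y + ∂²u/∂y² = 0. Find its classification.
Parabolic. (A = 4, B = -4, C = 1 gives B² - 4AC = 0.)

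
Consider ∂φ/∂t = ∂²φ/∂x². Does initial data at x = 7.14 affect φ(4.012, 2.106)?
Yes, for any finite x. The heat equation has infinite propagation speed, so all initial data affects all points at any t > 0.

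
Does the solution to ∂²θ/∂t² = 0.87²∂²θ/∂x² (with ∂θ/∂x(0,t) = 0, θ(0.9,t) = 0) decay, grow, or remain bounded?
θ oscillates (no decay). Energy is conserved; the solution oscillates indefinitely as standing waves.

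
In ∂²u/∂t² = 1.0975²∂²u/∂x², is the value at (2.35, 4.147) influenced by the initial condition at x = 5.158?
Yes. The domain of dependence is [-2.2013325, 6.9013325], and 5.158 ∈ [-2.2013325, 6.9013325].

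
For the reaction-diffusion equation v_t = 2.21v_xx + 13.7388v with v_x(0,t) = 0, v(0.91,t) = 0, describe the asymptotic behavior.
v grows unboundedly. Reaction dominates diffusion (r=13.7388 > κπ²/(4L²)≈6.58); solution grows exponentially.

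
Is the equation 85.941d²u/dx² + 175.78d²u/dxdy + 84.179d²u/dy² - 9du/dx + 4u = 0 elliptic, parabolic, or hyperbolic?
Computing B² - 4AC with A = 85.941, B = 175.78, C = 84.179: discriminant = 1960.898644 (positive). Answer: hyperbolic.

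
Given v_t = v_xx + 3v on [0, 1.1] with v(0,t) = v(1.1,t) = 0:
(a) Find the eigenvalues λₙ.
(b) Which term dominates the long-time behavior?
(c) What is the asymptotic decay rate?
Eigenvalues: λₙ = n²π²/1.1² - 3.
First three modes:
  n=1: λ₁ = π²/1.1² - 3 ≈ 5.157
  n=2: λ₂ = 4π²/1.1² - 3 ≈ 29.627
  n=3: λ₃ = 9π²/1.1² - 3 ≈ 70.41
Since π²/1.1² ≈ 8.157 > 3, all λₙ > 0.
The n=1 mode decays slowest → dominates as t → ∞.
Asymptotic: v ~ c₁ sin(πx/1.1) e^{-λ₁t} with decay rate λ₁ ≈ 5.157.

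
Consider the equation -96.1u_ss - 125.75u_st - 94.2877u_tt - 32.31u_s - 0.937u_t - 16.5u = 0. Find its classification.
Elliptic. (A = -96.1, B = -125.75, C = -94.2877 gives B² - 4AC = -20431.12938.)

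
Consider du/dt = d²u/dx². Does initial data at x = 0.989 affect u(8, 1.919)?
Yes, for any finite x. The heat equation has infinite propagation speed, so all initial data affects all points at any t > 0.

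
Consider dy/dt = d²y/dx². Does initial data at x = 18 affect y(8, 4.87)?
Yes, for any finite x. The heat equation has infinite propagation speed, so all initial data affects all points at any t > 0.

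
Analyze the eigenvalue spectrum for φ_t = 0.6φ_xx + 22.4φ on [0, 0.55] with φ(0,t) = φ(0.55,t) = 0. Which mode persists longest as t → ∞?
Eigenvalues: λₙ = 0.6n²π²/0.55² - 22.4.
First three modes:
  n=1: λ₁ = 0.6π²/0.55² - 22.4 ≈ -2.824
  n=2: λ₂ = 2.4π²/0.55² - 22.4 ≈ 55.904
  n=3: λ₃ = 5.4π²/0.55² - 22.4 ≈ 153.785
Since 0.6π²/0.55² ≈ 19.576 < 22.4, λ₁ < 0.
The n=1 mode grows fastest (−λₙ is largest for n=1) → dominates.
Asymptotic: φ ~ c₁ sin(πx/0.55) e^{2.824t} (exponential growth at rate −λ₁ ≈ 2.824).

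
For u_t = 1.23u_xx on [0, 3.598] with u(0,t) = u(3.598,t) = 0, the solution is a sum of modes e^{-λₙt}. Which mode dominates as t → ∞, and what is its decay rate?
Eigenvalues: λₙ = 1.23n²π²/3.598².
First three modes:
  n=1: λ₁ = 1.23π²/3.598² ≈ 0.938
  n=2: λ₂ = 4.92π²/3.598² ≈ 3.751 (4× faster decay)
  n=3: λ₃ = 11.07π²/3.598² ≈ 8.44 (9× faster decay)
As t → ∞, higher modes decay exponentially faster. The n=1 mode dominates: u ~ c₁ sin(πx/3.598) e^{-λ₁t}.
Decay rate: λ₁ = 1.23π²/3.598² ≈ 0.938.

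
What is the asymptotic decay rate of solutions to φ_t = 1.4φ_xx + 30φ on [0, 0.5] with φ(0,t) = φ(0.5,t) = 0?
Eigenvalues: λₙ = 1.4n²π²/0.5² - 30.
First three modes:
  n=1: λ₁ = 1.4π²/0.5² - 30 ≈ 25.27
  n=2: λ₂ = 5.6π²/0.5² - 30 ≈ 191.079
  n=3: λ₃ = 12.6π²/0.5² - 30 ≈ 467.428
Since 1.4π²/0.5² ≈ 55.27 > 30, all λₙ > 0.
The n=1 mode decays slowest → dominates as t → ∞.
Asymptotic: φ ~ c₁ sin(πx/0.5) e^{-λ₁t} with decay rate λ₁ ≈ 25.27.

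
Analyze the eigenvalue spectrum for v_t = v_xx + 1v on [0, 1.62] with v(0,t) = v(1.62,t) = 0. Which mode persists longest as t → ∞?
Eigenvalues: λₙ = n²π²/1.62² - 1.
First three modes:
  n=1: λ₁ = π²/1.62² - 1 ≈ 2.761
  n=2: λ₂ = 4π²/1.62² - 1 ≈ 14.043
  n=3: λ₃ = 9π²/1.62² - 1 ≈ 32.846
Since π²/1.62² ≈ 3.761 > 1, all λₙ > 0.
The n=1 mode decays slowest → dominates as t → ∞.
Asymptotic: v ~ c₁ sin(πx/1.62) e^{-λ₁t} with decay rate λ₁ ≈ 2.761.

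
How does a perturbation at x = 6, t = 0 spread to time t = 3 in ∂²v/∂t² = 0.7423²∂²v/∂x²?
Domain of influence: [3.7731, 8.2269]. Data at x = 6 spreads outward at speed 0.7423.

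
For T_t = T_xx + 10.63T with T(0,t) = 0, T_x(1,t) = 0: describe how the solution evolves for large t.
T grows unboundedly. Reaction dominates diffusion (r=10.63 > κπ²/(4L²)≈2.47); solution grows exponentially.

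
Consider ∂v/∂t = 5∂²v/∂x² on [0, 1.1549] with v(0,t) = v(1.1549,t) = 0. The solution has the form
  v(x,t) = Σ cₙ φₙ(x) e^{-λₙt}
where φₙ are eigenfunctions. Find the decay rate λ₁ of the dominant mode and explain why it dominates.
Eigenvalues: λₙ = 5n²π²/1.1549².
First three modes:
  n=1: λ₁ = 5π²/1.1549² ≈ 36.998
  n=2: λ₂ = 20π²/1.1549² ≈ 147.993 (4× faster decay)
  n=3: λ₃ = 45π²/1.1549² ≈ 332.984 (9× faster decay)
As t → ∞, higher modes decay exponentially faster. The n=1 mode dominates: v ~ c₁ sin(πx/1.1549) e^{-λ₁t}.
Decay rate: λ₁ = 5π²/1.1549² ≈ 36.998.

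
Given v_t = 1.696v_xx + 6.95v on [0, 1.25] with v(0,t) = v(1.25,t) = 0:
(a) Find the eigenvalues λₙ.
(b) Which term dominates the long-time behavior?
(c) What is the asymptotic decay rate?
Eigenvalues: λₙ = 1.696n²π²/1.25² - 6.95.
First three modes:
  n=1: λ₁ = 1.696π²/1.25² - 6.95 ≈ 3.763
  n=2: λ₂ = 6.784π²/1.25² - 6.95 ≈ 35.901
  n=3: λ₃ = 15.264π²/1.25² - 6.95 ≈ 89.466
Since 1.696π²/1.25² ≈ 10.713 > 6.95, all λₙ > 0.
The n=1 mode decays slowest → dominates as t → ∞.
Asymptotic: v ~ c₁ sin(πx/1.25) e^{-λ₁t} with decay rate λ₁ ≈ 3.763.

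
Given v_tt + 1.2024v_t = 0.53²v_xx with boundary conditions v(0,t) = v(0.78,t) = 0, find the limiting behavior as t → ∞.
v → 0. Damping (γ=1.2024) dissipates energy; oscillations decay exponentially.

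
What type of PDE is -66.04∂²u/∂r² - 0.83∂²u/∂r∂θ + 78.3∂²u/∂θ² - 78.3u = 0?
With A = -66.04, B = -0.83, C = 78.3, the discriminant is 20684.4169. This is a hyperbolic PDE.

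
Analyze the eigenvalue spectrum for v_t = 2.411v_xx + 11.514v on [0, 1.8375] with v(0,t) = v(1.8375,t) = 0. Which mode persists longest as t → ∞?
Eigenvalues: λₙ = 2.411n²π²/1.8375² - 11.514.
First three modes:
  n=1: λ₁ = 2.411π²/1.8375² - 11.514 ≈ -4.466
  n=2: λ₂ = 9.644π²/1.8375² - 11.514 ≈ 16.676
  n=3: λ₃ = 21.699π²/1.8375² - 11.514 ≈ 51.915
Since 2.411π²/1.8375² ≈ 7.048 < 11.514, λ₁ < 0.
The n=1 mode grows fastest (−λₙ is largest for n=1) → dominates.
Asymptotic: v ~ c₁ sin(πx/1.8375) e^{4.466t} (exponential growth at rate −λ₁ ≈ 4.466).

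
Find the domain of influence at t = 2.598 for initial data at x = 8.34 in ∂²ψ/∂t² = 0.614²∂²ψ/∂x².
Domain of influence: [6.744828, 9.935172]. Data at x = 8.34 spreads outward at speed 0.614.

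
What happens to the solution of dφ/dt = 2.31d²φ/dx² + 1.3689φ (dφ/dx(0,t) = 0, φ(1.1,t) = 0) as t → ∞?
φ → 0. Diffusion dominates reaction (r=1.3689 < κπ²/(4L²)≈4.71); solution decays.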